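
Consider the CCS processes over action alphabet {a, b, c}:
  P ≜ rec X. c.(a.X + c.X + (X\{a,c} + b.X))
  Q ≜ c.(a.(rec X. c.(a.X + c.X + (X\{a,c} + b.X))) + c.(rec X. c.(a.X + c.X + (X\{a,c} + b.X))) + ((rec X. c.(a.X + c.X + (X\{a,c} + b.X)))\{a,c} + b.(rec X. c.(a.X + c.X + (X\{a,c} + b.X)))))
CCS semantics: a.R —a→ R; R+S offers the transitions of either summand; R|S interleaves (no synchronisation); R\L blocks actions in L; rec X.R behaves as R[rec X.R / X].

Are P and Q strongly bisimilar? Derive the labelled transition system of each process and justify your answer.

P ~ Q

P's transition system — 2 states:
  m0 = rec X. c.(a.X + c.X + (X\{a,c} + b.X)) :: —c→ m1
  m1 = a.(rec X. c.(a.X + c.X + (X\{a,c} + b.X))) + c.(rec X. c.(a.X + c.X + (X\{a,c} + b.X))) + ((rec X. c.(a.X + c.X + (X\{a,c} + b.X)))\{a,c} + b.(rec X. c.(a.X + c.X + (X\{a,c} + b.X)))) :: —a→ m0, —b→ m0, —c→ m0
Q's transition system — 3 states:
  n0 = c.(a.(rec X. c.(a.X + c.X + (X\{a,c} + b.X))) + c.(rec X. c.(a.X + c.X + (X\{a,c} + b.X))) + ((rec X. c.(a.X + c.X + (X\{a,c} + b.X)))\{a,c} + b.(rec X. c.(a.X + c.X + (X\{a,c} + b.X))))) :: —c→ n1
  n1 = a.(rec X. c.(a.X + c.X + (X\{a,c} + b.X))) + c.(rec X. c.(a.X + c.X + (X\{a,c} + b.X))) + ((rec X. c.(a.X + c.X + (X\{a,c} + b.X)))\{a,c} + b.(rec X. c.(a.X + c.X + (X\{a,c} + b.X)))) :: —a→ n2, —b→ n2, —c→ n2
  n2 = rec X. c.(a.X + c.X + (X\{a,c} + b.X)) :: —c→ n1
Coarsest stable partition (strong bisimilarity classes):
  B0 = {m0, n0, n2}
  B1 = {m1, n1}
m0 ∈ B0, n0 ∈ B0 → same block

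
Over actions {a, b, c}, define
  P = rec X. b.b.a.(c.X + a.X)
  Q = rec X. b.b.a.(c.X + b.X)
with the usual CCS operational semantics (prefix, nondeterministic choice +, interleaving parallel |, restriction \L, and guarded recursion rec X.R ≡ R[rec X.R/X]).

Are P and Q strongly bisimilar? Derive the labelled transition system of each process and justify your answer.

not bisimilar

LTS(P): 4 reachable states
  u0 = rec X. b.b.a.(c.X + a.X) → ··b··> u1
  u1 = b.a.(c.(rec X. b.b.a.(c.X + a.X)) + a.(rec X. b.b.a.(c.X + a.X))) → ··b··> u2
  u2 = a.(c.(rec X. b.b.a.(c.X + a.X)) + a.(rec X. b.b.a.(c.X + a.X))) → ··a··> u3
  u3 = c.(rec X. b.b.a.(c.X + a.X)) + a.(rec X. b.b.a.(c.X + a.X)) → ··a··> u0, ··c··> u0
LTS(Q): 4 reachable states
  v0 = rec X. b.b.a.(c.X + b.X) → ··b··> v1
  v1 = b.a.(c.(rec X. b.b.a.(c.X + b.X)) + b.(rec X. b.b.a.(c.X + b.X))) → ··b··> v2
  v2 = a.(c.(rec X. b.b.a.(c.X + b.X)) + b.(rec X. b.b.a.(c.X + b.X))) → ··a··> v3
  v3 = c.(rec X. b.b.a.(c.X + b.X)) + b.(rec X. b.b.a.(c.X + b.X)) → ··b··> v0, ··c··> v0
Partition-refinement fixed point:
  B0 = {u0}
  B1 = {u1}
  B2 = {u2}
  B3 = {u3}
  B4 = {v0}
  B5 = {v1}
  B6 = {v2}
  B7 = {v3}
u0 ∈ B0, v0 ∈ B4 → different blocks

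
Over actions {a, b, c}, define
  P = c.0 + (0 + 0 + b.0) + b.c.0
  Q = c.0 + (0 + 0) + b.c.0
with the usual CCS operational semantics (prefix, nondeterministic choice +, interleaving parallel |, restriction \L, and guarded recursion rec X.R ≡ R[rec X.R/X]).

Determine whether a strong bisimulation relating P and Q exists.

LTS(P): 3 reachable states
  s0 = c.0 + (0 + 0 + b.0) + b.c.0 | -b-> s1, -b-> s2, -c-> s1
  s1 = 0 | (no moves)
  s2 = c.0 | -c-> s1
LTS(Q): 3 reachable states
  t0 = c.0 + (0 + 0) + b.c.0 | -b-> t1, -c-> t2
  t1 = c.0 | -c-> t2
  t2 = 0 | (no moves)
Bisimilarity quotient blocks:
  B0 = {s0}
  B1 = {s2, t1}
  B2 = {s1, t2}
  B3 = {t0}
s0 ∈ B0, t0 ∈ B3 → different blocks

P ≁ Q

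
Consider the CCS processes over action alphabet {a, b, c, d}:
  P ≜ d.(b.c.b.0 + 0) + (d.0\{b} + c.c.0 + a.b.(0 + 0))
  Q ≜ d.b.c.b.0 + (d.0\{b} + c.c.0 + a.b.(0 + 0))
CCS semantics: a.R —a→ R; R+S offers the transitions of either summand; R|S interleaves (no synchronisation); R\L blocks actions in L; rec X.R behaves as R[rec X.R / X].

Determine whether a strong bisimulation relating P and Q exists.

bisimilar

LTS(P): 9 reachable states
  m0 = d.(b.c.b.0 + 0) + (d.0\{b} + c.c.0 + a.b.(0 + 0)) → =a=> m1, =c=> m2, =d=> m3, =d=> m4
  m1 = b.(0 + 0) → =b=> m5
  m2 = c.0 → =c=> m6
  m3 = 0\{b} → deadlocked
  m4 = b.c.b.0 + 0 → =b=> m7
  m5 = 0 + 0 → deadlocked
  m6 = 0 → deadlocked
  m7 = c.b.0 → =c=> m8
  m8 = b.0 → =b=> m6
LTS(Q): 9 reachable states
  n0 = d.b.c.b.0 + (d.0\{b} + c.c.0 + a.b.(0 + 0)) → =a=> n1, =c=> n2, =d=> n3, =d=> n4
  n1 = b.(0 + 0) → =b=> n5
  n2 = c.0 → =c=> n6
  n3 = 0\{b} → deadlocked
  n4 = b.c.b.0 → =b=> n7
  n5 = 0 + 0 → deadlocked
  n6 = 0 → deadlocked
  n7 = c.b.0 → =c=> n8
  n8 = b.0 → =b=> n6
Partition-refinement fixed point:
  B0 = {m0, n0}
  B1 = {m1, m8, n1, n8}
  B2 = {m3, m5, m6, n3, n5, n6}
  B3 = {m2, n2}
  B4 = {m4, n4}
  B5 = {m7, n7}
m0 ∈ B0, n0 ∈ B0 → same block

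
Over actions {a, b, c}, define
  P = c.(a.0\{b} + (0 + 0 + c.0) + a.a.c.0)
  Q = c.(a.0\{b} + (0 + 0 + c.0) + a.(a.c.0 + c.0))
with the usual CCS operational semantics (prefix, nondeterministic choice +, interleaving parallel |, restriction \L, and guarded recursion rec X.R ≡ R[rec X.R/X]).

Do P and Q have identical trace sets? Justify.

Reachable graph of P (6 states):
  u0 = c.(a.0\{b} + (0 + 0 + c.0) + a.a.c.0) | -c-> u1
  u1 = a.0\{b} + (0 + 0 + c.0) + a.a.c.0 | -a-> u2, -a-> u3, -c-> u4
  u2 = 0\{b} | ∅
  u3 = a.c.0 | -a-> u5
  u4 = 0 | ∅
  u5 = c.0 | -c-> u4
Reachable graph of Q (6 states):
  v0 = c.(a.0\{b} + (0 + 0 + c.0) + a.(a.c.0 + c.0)) | -c-> v1
  v1 = a.0\{b} + (0 + 0 + c.0) + a.(a.c.0 + c.0) | -a-> v2, -a-> v3, -c-> v4
  v2 = 0\{b} | ∅
  v3 = a.c.0 + c.0 | -a-> v5, -c-> v4
  v4 = 0 | ∅
  v5 = c.0 | -c-> v4
Run σ = ⟨cac⟩ on Q: start {v0}
  after c @ step 1: {v1}
  after a @ step 2: {v2, v3}
  after c @ step 3: {v4}
  — Q admits the full trace.
Run σ = ⟨cac⟩ on P: start {u0}
  after c @ step 1: {u1}
  after a @ step 2: {u2, u3}
  after c @ step 3: ∅  — P cannot continue

traces(P) ≠ traces(Q) — witness ⟨cac⟩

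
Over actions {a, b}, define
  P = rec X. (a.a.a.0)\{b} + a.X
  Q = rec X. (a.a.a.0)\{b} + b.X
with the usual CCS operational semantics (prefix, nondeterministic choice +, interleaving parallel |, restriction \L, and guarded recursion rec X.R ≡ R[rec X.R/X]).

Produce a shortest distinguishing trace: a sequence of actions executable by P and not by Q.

LTS(P): 4 reachable states
  s0 = rec X. (a.a.a.0)\{b} + a.X :: =a=> s0, =a=> s1
  s1 = (a.a.0)\{b} :: =a=> s2
  s2 = (a.0)\{b} :: =a=> s3
  s3 = 0\{b} :: ∅
LTS(Q): 4 reachable states
  t0 = rec X. (a.a.a.0)\{b} + b.X :: =a=> t1, =b=> t0
  t1 = (a.a.0)\{b} :: =a=> t2
  t2 = (a.0)\{b} :: =a=> t3
  t3 = 0\{b} :: ∅
Executing aaaa from P (initial set {s0}):
  step 1 (a): {s0, s1}
  step 2 (a): {s0, s1, s2}
  step 3 (a): {s0, s1, s2, s3}
  step 4 (a): {s0, s1, s2, s3}
  P completes σ.
Executing aaaa from Q (initial set {t0}):
  step 1 (a): {t1}
  step 2 (a): {t2}
  step 3 (a): {t3}
  step 4 (a): no successor for Q

aaaa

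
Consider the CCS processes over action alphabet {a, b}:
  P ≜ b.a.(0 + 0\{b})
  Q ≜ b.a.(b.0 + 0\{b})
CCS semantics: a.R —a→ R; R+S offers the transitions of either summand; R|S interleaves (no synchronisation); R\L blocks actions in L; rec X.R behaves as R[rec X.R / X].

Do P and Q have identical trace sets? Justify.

P's transition system — 3 states:
  p0 = b.a.(0 + 0\{b}) has moves —b→ p1
  p1 = a.(0 + 0\{b}) has moves —a→ p2
  p2 = 0 + 0\{b} has moves (no moves)
Q's transition system — 4 states:
  q0 = b.a.(b.0 + 0\{b}) has moves —b→ q1
  q1 = a.(b.0 + 0\{b}) has moves —a→ q2
  q2 = b.0 + 0\{b} has moves —b→ q3
  q3 = 0 has moves (no moves)
Trace ⟨bab⟩ through Q, begin at {q0}:
  [1] b ⇒ {q1}
  [2] a ⇒ {q2}
  [3] b ⇒ {q3}
  — Q admits the full trace.
Trace ⟨bab⟩ through P, begin at {p0}:
  [1] b ⇒ {p1}
  [2] a ⇒ {p2}
  [3] b ⇒ ∅ (P stuck)

traces(P) ≠ traces(Q) — witness ⟨bab⟩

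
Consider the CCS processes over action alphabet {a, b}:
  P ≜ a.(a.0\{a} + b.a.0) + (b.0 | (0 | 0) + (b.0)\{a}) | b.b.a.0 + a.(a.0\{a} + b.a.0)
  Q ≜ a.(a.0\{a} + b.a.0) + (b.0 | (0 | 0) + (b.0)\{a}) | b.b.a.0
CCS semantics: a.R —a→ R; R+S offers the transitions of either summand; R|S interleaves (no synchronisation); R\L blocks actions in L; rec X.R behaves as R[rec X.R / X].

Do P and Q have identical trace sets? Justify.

Reachable graph of P (16 states):
  p0 = a.(a.0\{a} + b.a.0) + (b.0 | (0 | 0) + (b.0)\{a}) | b.b.a.0 + a.(a.0\{a} + b.a.0) → -a-> p1, -b-> p2, -b-> p3, -b-> p4
  p1 = a.0\{a} + b.a.0 → -a-> p5, -b-> p6
  p2 = (b.0 | (0 | 0) + (b.0)\{a}) | b.a.0 → -b-> p7, -b-> p8, -b-> p9
  p3 = 0 | (0 | 0) | b.b.a.0 → -b-> p8
  p4 = 0\{a} | b.b.a.0 → -b-> p9
  p5 = 0\{a} → deadlocked
  p6 = a.0 → -a-> p10
  p7 = (b.0 | (0 | 0) + (b.0)\{a}) | a.0 → -a-> p11, -b-> p12, -b-> p13
  p8 = 0 | (0 | 0) | b.a.0 → -b-> p12
  p9 = 0\{a} | b.a.0 → -b-> p13
  p10 = 0 → deadlocked
  p11 = (b.0 | (0 | 0) + (b.0)\{a}) | 0 → -b-> p14, -b-> p15
  p12 = 0 | (0 | 0) | a.0 → -a-> p14
  p13 = 0\{a} | a.0 → -a-> p15
  p14 = 0 | (0 | 0) | 0 → deadlocked
  p15 = 0\{a} | 0 → deadlocked
Reachable graph of Q (16 states):
  q0 = a.(a.0\{a} + b.a.0) + (b.0 | (0 | 0) + (b.0)\{a}) | b.b.a.0 → -a-> q1, -b-> q2, -b-> q3, -b-> q4
  q1 = a.0\{a} + b.a.0 → -a-> q5, -b-> q6
  q2 = (b.0 | (0 | 0) + (b.0)\{a}) | b.a.0 → -b-> q7, -b-> q8, -b-> q9
  q3 = 0 | (0 | 0) | b.b.a.0 → -b-> q8
  q4 = 0\{a} | b.b.a.0 → -b-> q9
  q5 = 0\{a} → deadlocked
  q6 = a.0 → -a-> q10
  q7 = (b.0 | (0 | 0) + (b.0)\{a}) | a.0 → -a-> q11, -b-> q12, -b-> q13
  q8 = 0 | (0 | 0) | b.a.0 → -b-> q12
  q9 = 0\{a} | b.a.0 → -b-> q13
  q10 = 0 → deadlocked
  q11 = (b.0 | (0 | 0) + (b.0)\{a}) | 0 → -b-> q14, -b-> q15
  q12 = 0 | (0 | 0) | a.0 → -a-> q14
  q13 = 0\{a} | a.0 → -a-> q15
  q14 = 0 | (0 | 0) | 0 → deadlocked
  q15 = 0\{a} | 0 → deadlocked
Partition-refinement fixed point:
  B0 = {p0, q0}
  B1 = {p3, p4, q3, q4}
  B2 = {p8, p9, q8, q9}
  B3 = {p12, p13, p6, q12, q13, q6}
  B4 = {p10, p14, p15, p5, q10, q14, q15, q5}
  B5 = {p1, q1}
  B6 = {p2, q2}
  B7 = {p7, q7}
  B8 = {p11, q11}
p0 ∈ B0, q0 ∈ B0 → same block
Bisimilar ⇒ trace-equivalent.

traces(P) = traces(Q)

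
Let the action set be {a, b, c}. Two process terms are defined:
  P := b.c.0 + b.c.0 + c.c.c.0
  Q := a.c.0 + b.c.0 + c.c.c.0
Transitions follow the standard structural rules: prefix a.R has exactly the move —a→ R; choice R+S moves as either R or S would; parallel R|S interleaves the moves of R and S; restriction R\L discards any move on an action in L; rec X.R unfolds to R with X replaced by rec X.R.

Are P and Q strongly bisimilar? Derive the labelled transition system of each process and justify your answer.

P ≁ Q

Reachable graph of P (4 states):
  m0 = b.c.0 + b.c.0 + c.c.c.0 has moves -b-> m1, -c-> m2
  m1 = c.0 has moves -c-> m3
  m2 = c.c.0 has moves -c-> m1
  m3 = 0 has moves stopped
Reachable graph of Q (4 states):
  n0 = a.c.0 + b.c.0 + c.c.c.0 has moves -a-> n1, -b-> n1, -c-> n2
  n1 = c.0 has moves -c-> n3
  n2 = c.c.0 has moves -c-> n1
  n3 = 0 has moves stopped
Partition-refinement fixed point:
  B0 = {m0}
  B1 = {m1, n1}
  B2 = {m3, n3}
  B3 = {m2, n2}
  B4 = {n0}
m0 ∈ B0, n0 ∈ B4 → different blocks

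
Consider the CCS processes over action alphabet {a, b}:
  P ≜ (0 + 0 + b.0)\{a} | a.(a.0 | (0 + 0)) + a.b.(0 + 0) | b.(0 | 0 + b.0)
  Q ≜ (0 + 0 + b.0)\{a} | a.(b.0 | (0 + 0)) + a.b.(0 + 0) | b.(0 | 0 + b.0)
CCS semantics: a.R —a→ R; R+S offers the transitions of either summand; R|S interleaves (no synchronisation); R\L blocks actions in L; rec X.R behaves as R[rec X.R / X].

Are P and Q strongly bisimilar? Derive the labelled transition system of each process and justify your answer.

not bisimilar

Reachable graph of P (14 states):
  s0 = (0 + 0 + b.0)\{a} | a.(a.0 | (0 + 0)) + a.b.(0 + 0) | b.(0 | 0 + b.0) ⊢ --a--▸ s1, --a--▸ s2, --b--▸ s3, --b--▸ s4
  s1 = (0 + 0 + b.0)\{a} | (a.0 | (0 + 0)) ⊢ --a--▸ s5, --b--▸ s6
  s2 = b.(0 + 0) | b.(0 | 0 + b.0) ⊢ --b--▸ s7, --b--▸ s8
  s3 = 0\{a} | a.(a.0 | (0 + 0)) ⊢ --a--▸ s6
  s4 = a.b.(0 + 0) | (0 | 0 + b.0) ⊢ --a--▸ s8, --b--▸ s9
  s5 = (0 + 0 + b.0)\{a} | (0 | (0 + 0)) ⊢ --b--▸ s10
  s6 = 0\{a} | (a.0 | (0 + 0)) ⊢ --a--▸ s10
  s7 = (0 + 0) | b.(0 | 0 + b.0) ⊢ --b--▸ s11
  s8 = b.(0 + 0) | (0 | 0 + b.0) ⊢ --b--▸ s11, --b--▸ s12
  s9 = a.b.(0 + 0) | 0 ⊢ --a--▸ s12
  s10 = 0\{a} | (0 | (0 + 0)) ⊢ deadlocked
  s11 = (0 + 0) | (0 | 0 + b.0) ⊢ --b--▸ s13
  s12 = b.(0 + 0) | 0 ⊢ --b--▸ s13
  s13 = (0 + 0) | 0 ⊢ deadlocked
Reachable graph of Q (14 states):
  t0 = (0 + 0 + b.0)\{a} | a.(b.0 | (0 + 0)) + a.b.(0 + 0) | b.(0 | 0 + b.0) ⊢ --a--▸ t1, --a--▸ t2, --b--▸ t3, --b--▸ t4
  t1 = (0 + 0 + b.0)\{a} | (b.0 | (0 + 0)) ⊢ --b--▸ t5, --b--▸ t6
  t2 = b.(0 + 0) | b.(0 | 0 + b.0) ⊢ --b--▸ t7, --b--▸ t8
  t3 = 0\{a} | a.(b.0 | (0 + 0)) ⊢ --a--▸ t6
  t4 = a.b.(0 + 0) | (0 | 0 + b.0) ⊢ --a--▸ t8, --b--▸ t9
  t5 = (0 + 0 + b.0)\{a} | (0 | (0 + 0)) ⊢ --b--▸ t10
  t6 = 0\{a} | (b.0 | (0 + 0)) ⊢ --b--▸ t10
  t7 = (0 + 0) | b.(0 | 0 + b.0) ⊢ --b--▸ t11
  t8 = b.(0 + 0) | (0 | 0 + b.0) ⊢ --b--▸ t11, --b--▸ t12
  t9 = a.b.(0 + 0) | 0 ⊢ --a--▸ t12
  t10 = 0\{a} | (0 | (0 + 0)) ⊢ deadlocked
  t11 = (0 + 0) | (0 | 0 + b.0) ⊢ --b--▸ t13
  t12 = b.(0 + 0) | 0 ⊢ --b--▸ t13
  t13 = (0 + 0) | 0 ⊢ deadlocked
Coarsest stable partition (strong bisimilarity classes):
  B0 = {s0}
  B1 = {s2, t2}
  B2 = {s7, s8, t1, t7, t8}
  B3 = {s11, s12, s5, t11, t12, t5, t6}
  B4 = {s10, s13, t10, t13}
  B5 = {s4, t4}
  B6 = {s9, t3, t9}
  B7 = {s3}
  B8 = {s6}
  B9 = {s1}
  B10 = {t0}
s0 ∈ B0, t0 ∈ B10 → different blocks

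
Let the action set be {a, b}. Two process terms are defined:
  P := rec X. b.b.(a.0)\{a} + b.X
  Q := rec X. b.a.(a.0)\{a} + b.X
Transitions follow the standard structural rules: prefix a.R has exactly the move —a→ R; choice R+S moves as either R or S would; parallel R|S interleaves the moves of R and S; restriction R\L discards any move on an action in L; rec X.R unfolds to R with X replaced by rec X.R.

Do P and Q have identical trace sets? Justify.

NO — witness ⟨ba⟩

P's transition system — 3 states:
  m0 = rec X. b.b.(a.0)\{a} + b.X ⊢ ··b··> m0, ··b··> m1
  m1 = b.(a.0)\{a} ⊢ ··b··> m2
  m2 = (a.0)\{a} ⊢ ·
Q's transition system — 3 states:
  n0 = rec X. b.a.(a.0)\{a} + b.X ⊢ ··b··> n0, ··b··> n1
  n1 = a.(a.0)\{a} ⊢ ··a··> n2
  n2 = (a.0)\{a} ⊢ ·
Executing ba from Q (initial set {n0}):
  after b @ step 1: {n0, n1}
  after a @ step 2: {n2}
  ✓ Q
Executing ba from P (initial set {m0}):
  after b @ step 1: {m0, m1}
  after a @ step 2: ∅ (P stuck)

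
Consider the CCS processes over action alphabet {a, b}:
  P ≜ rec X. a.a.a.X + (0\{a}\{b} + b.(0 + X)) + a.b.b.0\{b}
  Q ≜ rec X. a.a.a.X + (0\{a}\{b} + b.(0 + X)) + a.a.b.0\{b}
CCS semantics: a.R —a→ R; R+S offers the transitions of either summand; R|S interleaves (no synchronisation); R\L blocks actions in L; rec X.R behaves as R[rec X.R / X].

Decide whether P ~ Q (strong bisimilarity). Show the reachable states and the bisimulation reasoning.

Reachable graph of P (7 states):
  p0 = rec X. a.a.a.X + (0\{a}\{b} + b.(0 + X)) + a.b.b.0\{b} → -a-> p1, -a-> p2, -b-> p3
  p1 = a.a.(rec X. a.a.a.X + (0\{a}\{b} + b.(0 + X)) + a.b.b.0\{b}) → -a-> p4
  p2 = b.b.0\{b} → -b-> p5
  p3 = 0 + (rec X. a.a.a.X + (0\{a}\{b} + b.(0 + X)) + a.b.b.0\{b}) → -a-> p1, -a-> p2, -b-> p3
  p4 = a.(rec X. a.a.a.X + (0\{a}\{b} + b.(0 + X)) + a.b.b.0\{b}) → -a-> p0
  p5 = b.0\{b} → -b-> p6
  p6 = 0\{b} → deadlocked
Reachable graph of Q (7 states):
  q0 = rec X. a.a.a.X + (0\{a}\{b} + b.(0 + X)) + a.a.b.0\{b} → -a-> q1, -a-> q2, -b-> q3
  q1 = a.a.(rec X. a.a.a.X + (0\{a}\{b} + b.(0 + X)) + a.a.b.0\{b}) → -a-> q4
  q2 = a.b.0\{b} → -a-> q5
  q3 = 0 + (rec X. a.a.a.X + (0\{a}\{b} + b.(0 + X)) + a.a.b.0\{b}) → -a-> q1, -a-> q2, -b-> q3
  q4 = a.(rec X. a.a.a.X + (0\{a}\{b} + b.(0 + X)) + a.a.b.0\{b}) → -a-> q0
  q5 = b.0\{b} → -b-> q6
  q6 = 0\{b} → deadlocked
Bisimilarity quotient blocks:
  B0 = {p0, p3}
  B1 = {p2}
  B2 = {p5, q5}
  B3 = {p6, q6}
  B4 = {p1}
  B5 = {p4}
  B6 = {q0, q3}
  B7 = {q2}
  B8 = {q1}
  B9 = {q4}
p0 ∈ B0, q0 ∈ B6 → different blocks

P ≁ Q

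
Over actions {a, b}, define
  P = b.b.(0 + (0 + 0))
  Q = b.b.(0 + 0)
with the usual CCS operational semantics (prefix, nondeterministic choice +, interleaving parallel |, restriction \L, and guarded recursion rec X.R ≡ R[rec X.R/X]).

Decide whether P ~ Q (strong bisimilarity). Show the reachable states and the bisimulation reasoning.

Reachable graph of P (3 states):
  u0 = b.b.(0 + (0 + 0)) has moves ··b··> u1
  u1 = b.(0 + (0 + 0)) has moves ··b··> u2
  u2 = 0 + (0 + 0) has moves ∅
Reachable graph of Q (3 states):
  v0 = b.b.(0 + 0) has moves ··b··> v1
  v1 = b.(0 + 0) has moves ··b··> v2
  v2 = 0 + 0 has moves ∅
Partition-refinement fixed point:
  B0 = {u0, v0}
  B1 = {u1, v1}
  B2 = {u2, v2}
u0 ∈ B0, v0 ∈ B0 → same block

P ~ Q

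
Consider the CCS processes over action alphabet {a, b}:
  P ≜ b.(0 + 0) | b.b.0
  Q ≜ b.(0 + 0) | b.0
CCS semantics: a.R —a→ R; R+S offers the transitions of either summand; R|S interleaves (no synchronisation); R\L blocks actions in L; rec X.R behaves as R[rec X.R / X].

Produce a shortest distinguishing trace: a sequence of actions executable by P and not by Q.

bbb

LTS(P): 6 reachable states
  m0 = b.(0 + 0) | b.b.0 has moves =b=> m1, =b=> m2
  m1 = (0 + 0) | b.b.0 has moves =b=> m3
  m2 = b.(0 + 0) | b.0 has moves =b=> m3, =b=> m4
  m3 = (0 + 0) | b.0 has moves =b=> m5
  m4 = b.(0 + 0) | 0 has moves =b=> m5
  m5 = (0 + 0) | 0 has moves stopped
LTS(Q): 4 reachable states
  n0 = b.(0 + 0) | b.0 has moves =b=> n1, =b=> n2
  n1 = (0 + 0) | b.0 has moves =b=> n3
  n2 = b.(0 + 0) | 0 has moves =b=> n3
  n3 = (0 + 0) | 0 has moves stopped
Trace ⟨bbb⟩ through P, begin at {m0}:
  step 1 (b): {m1, m2}
  step 2 (b): {m3, m4}
  step 3 (b): {m5}
  P completes σ.
Trace ⟨bbb⟩ through Q, begin at {n0}:
  step 1 (b): {n1, n2}
  step 2 (b): {n3}
  step 3 (b): ∅ (Q stuck)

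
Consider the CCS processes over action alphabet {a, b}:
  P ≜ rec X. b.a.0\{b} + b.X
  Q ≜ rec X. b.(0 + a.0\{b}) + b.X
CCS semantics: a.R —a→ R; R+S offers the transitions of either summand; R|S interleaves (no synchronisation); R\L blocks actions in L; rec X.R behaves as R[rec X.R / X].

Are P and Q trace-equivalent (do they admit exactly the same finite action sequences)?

LTS(P): 3 reachable states
  p0 = rec X. b.a.0\{b} + b.X → —b→ p0, —b→ p1
  p1 = a.0\{b} → —a→ p2
  p2 = 0\{b} → ∅
LTS(Q): 3 reachable states
  q0 = rec X. b.(0 + a.0\{b}) + b.X → —b→ q0, —b→ q1
  q1 = 0 + a.0\{b} → —a→ q2
  q2 = 0\{b} → ∅
Bisimilarity quotient blocks:
  B0 = {p0, q0}
  B1 = {p1, q1}
  B2 = {p2, q2}
p0 ∈ B0, q0 ∈ B0 → same block
Bisimilar ⇒ trace-equivalent.

traces(P) = traces(Q)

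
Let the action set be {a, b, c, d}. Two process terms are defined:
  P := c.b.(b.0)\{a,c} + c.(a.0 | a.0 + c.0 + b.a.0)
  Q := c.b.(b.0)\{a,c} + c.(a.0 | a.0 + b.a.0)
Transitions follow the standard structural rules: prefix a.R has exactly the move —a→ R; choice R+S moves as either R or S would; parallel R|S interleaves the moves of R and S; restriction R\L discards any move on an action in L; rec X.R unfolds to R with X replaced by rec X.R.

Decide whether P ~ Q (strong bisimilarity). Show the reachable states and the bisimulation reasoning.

P's transition system — 10 states:
  u0 = c.b.(b.0)\{a,c} + c.(a.0 | a.0 + c.0 + b.a.0) :: ··c··> u1, ··c··> u2
  u1 = a.0 | a.0 + c.0 + b.a.0 :: ··a··> u3, ··a··> u4, ··b··> u5, ··c··> u6
  u2 = b.(b.0)\{a,c} :: ··b··> u7
  u3 = 0 | a.0 :: ··a··> u8
  u4 = a.0 | 0 :: ··a··> u8
  u5 = a.0 :: ··a··> u6
  u6 = 0 :: (no moves)
  u7 = (b.0)\{a,c} :: ··b··> u9
  u8 = 0 | 0 :: (no moves)
  u9 = 0\{a,c} :: (no moves)
Q's transition system — 10 states:
  v0 = c.b.(b.0)\{a,c} + c.(a.0 | a.0 + b.a.0) :: ··c··> v1, ··c··> v2
  v1 = a.0 | a.0 + b.a.0 :: ··a··> v3, ··a··> v4, ··b··> v5
  v2 = b.(b.0)\{a,c} :: ··b··> v6
  v3 = 0 | a.0 :: ··a··> v7
  v4 = a.0 | 0 :: ··a··> v7
  v5 = a.0 :: ··a··> v8
  v6 = (b.0)\{a,c} :: ··b··> v9
  v7 = 0 | 0 :: (no moves)
  v8 = 0 :: (no moves)
  v9 = 0\{a,c} :: (no moves)
Bisimilarity quotient blocks:
  B0 = {u0}
  B1 = {u1}
  B2 = {u3, u4, u5, v3, v4, v5}
  B3 = {u6, u8, u9, v7, v8, v9}
  B4 = {u2, v2}
  B5 = {u7, v6}
  B6 = {v0}
  B7 = {v1}
u0 ∈ B0, v0 ∈ B6 → different blocks

P ≁ Q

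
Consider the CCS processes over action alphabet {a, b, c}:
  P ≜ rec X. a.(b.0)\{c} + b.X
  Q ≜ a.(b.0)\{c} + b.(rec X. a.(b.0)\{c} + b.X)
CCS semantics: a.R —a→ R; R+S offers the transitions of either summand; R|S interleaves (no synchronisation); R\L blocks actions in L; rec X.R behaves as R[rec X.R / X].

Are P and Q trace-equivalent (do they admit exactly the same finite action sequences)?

Reachable graph of P (3 states):
  s0 = rec X. a.(b.0)\{c} + b.X → =a=> s1, =b=> s0
  s1 = (b.0)\{c} → =b=> s2
  s2 = 0\{c} → ∅
Reachable graph of Q (4 states):
  t0 = a.(b.0)\{c} + b.(rec X. a.(b.0)\{c} + b.X) → =a=> t1, =b=> t2
  t1 = (b.0)\{c} → =b=> t3
  t2 = rec X. a.(b.0)\{c} + b.X → =a=> t1, =b=> t2
  t3 = 0\{c} → ∅
Coarsest stable partition (strong bisimilarity classes):
  B0 = {s0, t0, t2}
  B1 = {s1, t1}
  B2 = {s2, t3}
s0 ∈ B0, t0 ∈ B0 → same block
Bisimilar ⇒ trace-equivalent.

trace-equivalent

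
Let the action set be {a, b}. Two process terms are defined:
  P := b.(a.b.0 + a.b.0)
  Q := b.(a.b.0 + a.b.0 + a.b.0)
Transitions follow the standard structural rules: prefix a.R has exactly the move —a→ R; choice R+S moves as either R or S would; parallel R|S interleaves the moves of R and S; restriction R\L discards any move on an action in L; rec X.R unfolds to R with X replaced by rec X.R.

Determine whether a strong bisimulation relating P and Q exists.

YES

LTS(P): 4 reachable states
  u0 = b.(a.b.0 + a.b.0) → =b=> u1
  u1 = a.b.0 + a.b.0 → =a=> u2
  u2 = b.0 → =b=> u3
  u3 = 0 → stopped
LTS(Q): 4 reachable states
  v0 = b.(a.b.0 + a.b.0 + a.b.0) → =b=> v1
  v1 = a.b.0 + a.b.0 + a.b.0 → =a=> v2
  v2 = b.0 → =b=> v3
  v3 = 0 → stopped
Bisimilarity quotient blocks:
  B0 = {u0, v0}
  B1 = {u1, v1}
  B2 = {u2, v2}
  B3 = {u3, v3}
u0 ∈ B0, v0 ∈ B0 → same block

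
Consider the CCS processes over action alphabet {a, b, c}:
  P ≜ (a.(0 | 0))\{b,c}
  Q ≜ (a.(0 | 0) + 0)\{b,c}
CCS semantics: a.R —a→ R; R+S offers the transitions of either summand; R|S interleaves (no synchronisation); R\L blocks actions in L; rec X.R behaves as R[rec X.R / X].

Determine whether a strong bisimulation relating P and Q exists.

LTS(P): 2 reachable states
  m0 = (a.(0 | 0))\{b,c} has moves ··a··> m1
  m1 = (0 | 0)\{b,c} has moves stopped
LTS(Q): 2 reachable states
  n0 = (a.(0 | 0) + 0)\{b,c} has moves ··a··> n1
  n1 = (0 | 0)\{b,c} has moves stopped
Coarsest stable partition (strong bisimilarity classes):
  B0 = {m0, n0}
  B1 = {m1, n1}
m0 ∈ B0, n0 ∈ B0 → same block

YES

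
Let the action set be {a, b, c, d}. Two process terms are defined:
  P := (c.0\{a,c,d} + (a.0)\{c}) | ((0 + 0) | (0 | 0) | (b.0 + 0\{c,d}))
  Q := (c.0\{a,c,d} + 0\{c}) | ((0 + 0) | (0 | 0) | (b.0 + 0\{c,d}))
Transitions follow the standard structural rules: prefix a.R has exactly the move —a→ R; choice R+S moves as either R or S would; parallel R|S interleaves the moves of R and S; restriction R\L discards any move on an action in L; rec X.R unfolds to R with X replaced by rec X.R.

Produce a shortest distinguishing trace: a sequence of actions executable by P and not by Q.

Reachable graph of P (6 states):
  u0 = (c.0\{a,c,d} + (a.0)\{c}) | ((0 + 0) | (0 | 0) | (b.0 + 0\{c,d})) | --a--▸ u1, --b--▸ u2, --c--▸ u3
  u1 = 0\{c} | ((0 + 0) | (0 | 0) | (b.0 + 0\{c,d})) | --b--▸ u4
  u2 = (c.0\{a,c,d} + (a.0)\{c}) | ((0 + 0) | (0 | 0) | 0) | --a--▸ u4, --c--▸ u5
  u3 = 0\{a,c,d} | ((0 + 0) | (0 | 0) | (b.0 + 0\{c,d})) | --b--▸ u5
  u4 = 0\{c} | ((0 + 0) | (0 | 0) | 0) | ·
  u5 = 0\{a,c,d} | ((0 + 0) | (0 | 0) | 0) | ·
Reachable graph of Q (4 states):
  v0 = (c.0\{a,c,d} + 0\{c}) | ((0 + 0) | (0 | 0) | (b.0 + 0\{c,d})) | --b--▸ v1, --c--▸ v2
  v1 = (c.0\{a,c,d} + 0\{c}) | ((0 + 0) | (0 | 0) | 0) | --c--▸ v3
  v2 = 0\{a,c,d} | ((0 + 0) | (0 | 0) | (b.0 + 0\{c,d})) | --b--▸ v3
  v3 = 0\{a,c,d} | ((0 + 0) | (0 | 0) | 0) | ·
Run σ = ⟨a⟩ on P: start {u0}
  after a @ step 1: {u1}
  P completes σ.
Run σ = ⟨a⟩ on Q: start {v0}
  after a @ step 1: ∅ (Q stuck)

a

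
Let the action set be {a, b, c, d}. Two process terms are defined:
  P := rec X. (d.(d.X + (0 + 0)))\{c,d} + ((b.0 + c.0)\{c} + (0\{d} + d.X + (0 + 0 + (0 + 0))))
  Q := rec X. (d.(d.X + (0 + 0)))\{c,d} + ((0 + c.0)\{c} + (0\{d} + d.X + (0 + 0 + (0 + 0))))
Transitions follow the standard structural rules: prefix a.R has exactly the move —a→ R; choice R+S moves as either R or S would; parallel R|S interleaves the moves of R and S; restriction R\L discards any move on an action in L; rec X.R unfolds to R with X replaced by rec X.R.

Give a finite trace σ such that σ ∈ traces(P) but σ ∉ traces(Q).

b

P's transition system — 2 states:
  p0 = rec X. (d.(d.X + (0 + 0)))\{c,d} + ((b.0 + c.0)\{c} + (0\{d} + d.X + (0 + 0 + (0 + 0)))) ⊢ ··b··> p1, ··d··> p0
  p1 = 0\{c} ⊢ deadlocked
Q's transition system — 1 states:
  q0 = rec X. (d.(d.X + (0 + 0)))\{c,d} + ((0 + c.0)\{c} + (0\{d} + d.X + (0 + 0 + (0 + 0)))) ⊢ ··d··> q0
Trace ⟨b⟩ through P, begin at {p0}:
  [1] b ⇒ {p1}
  ✓ P
Trace ⟨b⟩ through Q, begin at {q0}:
  [1] b ⇒ ∅ (Q stuck)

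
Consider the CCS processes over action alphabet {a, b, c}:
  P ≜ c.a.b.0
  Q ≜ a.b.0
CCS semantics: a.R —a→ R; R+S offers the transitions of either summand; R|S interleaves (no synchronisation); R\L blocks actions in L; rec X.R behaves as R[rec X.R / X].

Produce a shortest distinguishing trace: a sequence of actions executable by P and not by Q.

c

LTS(P): 4 reachable states
  s0 = c.a.b.0 ⊢ -c-> s1
  s1 = a.b.0 ⊢ -a-> s2
  s2 = b.0 ⊢ -b-> s3
  s3 = 0 ⊢ (no moves)
LTS(Q): 3 reachable states
  t0 = a.b.0 ⊢ -a-> t1
  t1 = b.0 ⊢ -b-> t2
  t2 = 0 ⊢ (no moves)
Executing c from P (initial set {s0}):
  [1] c ⇒ {s1}
  — P admits the full trace.
Executing c from Q (initial set {t0}):
  [1] c ⇒ ∅ (Q stuck)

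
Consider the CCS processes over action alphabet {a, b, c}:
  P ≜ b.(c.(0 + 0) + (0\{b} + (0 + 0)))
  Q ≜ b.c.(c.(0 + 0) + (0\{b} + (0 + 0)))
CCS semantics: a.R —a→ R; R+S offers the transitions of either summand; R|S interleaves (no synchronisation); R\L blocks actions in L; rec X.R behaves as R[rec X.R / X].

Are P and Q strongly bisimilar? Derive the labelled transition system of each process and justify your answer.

not bisimilar

Reachable graph of P (3 states):
  s0 = b.(c.(0 + 0) + (0\{b} + (0 + 0))) → —b→ s1
  s1 = c.(0 + 0) + (0\{b} + (0 + 0)) → —c→ s2
  s2 = 0 + 0 → deadlocked
Reachable graph of Q (4 states):
  t0 = b.c.(c.(0 + 0) + (0\{b} + (0 + 0))) → —b→ t1
  t1 = c.(c.(0 + 0) + (0\{b} + (0 + 0))) → —c→ t2
  t2 = c.(0 + 0) + (0\{b} + (0 + 0)) → —c→ t3
  t3 = 0 + 0 → deadlocked
Bisimilarity quotient blocks:
  B0 = {s0}
  B1 = {s1, t2}
  B2 = {s2, t3}
  B3 = {t0}
  B4 = {t1}
s0 ∈ B0, t0 ∈ B3 → different blocks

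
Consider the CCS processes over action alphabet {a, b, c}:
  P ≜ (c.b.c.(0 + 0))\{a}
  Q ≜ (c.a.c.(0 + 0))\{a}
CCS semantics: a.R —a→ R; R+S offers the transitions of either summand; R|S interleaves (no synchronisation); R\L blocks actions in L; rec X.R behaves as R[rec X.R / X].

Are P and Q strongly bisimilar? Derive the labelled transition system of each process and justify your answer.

P's transition system — 4 states:
  u0 = (c.b.c.(0 + 0))\{a} → —c→ u1
  u1 = (b.c.(0 + 0))\{a} → —b→ u2
  u2 = (c.(0 + 0))\{a} → —c→ u3
  u3 = (0 + 0)\{a} → ·
Q's transition system — 2 states:
  v0 = (c.a.c.(0 + 0))\{a} → —c→ v1
  v1 = (a.c.(0 + 0))\{a} → ·
Coarsest stable partition (strong bisimilarity classes):
  B0 = {u0}
  B1 = {u1}
  B2 = {u2, v0}
  B3 = {u3, v1}
u0 ∈ B0, v0 ∈ B2 → different blocks

P ≁ Q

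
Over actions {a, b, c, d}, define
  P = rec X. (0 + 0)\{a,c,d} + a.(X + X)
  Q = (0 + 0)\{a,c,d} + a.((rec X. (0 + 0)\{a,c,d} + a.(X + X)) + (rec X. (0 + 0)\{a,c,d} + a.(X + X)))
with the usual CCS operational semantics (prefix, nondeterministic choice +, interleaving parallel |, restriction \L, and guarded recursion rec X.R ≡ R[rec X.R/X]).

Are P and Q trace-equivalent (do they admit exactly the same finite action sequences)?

P's transition system — 2 states:
  s0 = rec X. (0 + 0)\{a,c,d} + a.(X + X) has moves --a--▸ s1
  s1 = (rec X. (0 + 0)\{a,c,d} + a.(X + X)) + (rec X. (0 + 0)\{a,c,d} + a.(X + X)) has moves --a--▸ s1
Q's transition system — 2 states:
  t0 = (0 + 0)\{a,c,d} + a.((rec X. (0 + 0)\{a,c,d} + a.(X + X)) + (rec X. (0 + 0)\{a,c,d} + a.(X + X))) has moves --a--▸ t1
  t1 = (rec X. (0 + 0)\{a,c,d} + a.(X + X)) + (rec X. (0 + 0)\{a,c,d} + a.(X + X)) has moves --a--▸ t1
Coarsest stable partition (strong bisimilarity classes):
  B0 = {s0, s1, t0, t1}
s0 ∈ B0, t0 ∈ B0 → same block
Bisimilar ⇒ trace-equivalent.

traces(P) = traces(Q)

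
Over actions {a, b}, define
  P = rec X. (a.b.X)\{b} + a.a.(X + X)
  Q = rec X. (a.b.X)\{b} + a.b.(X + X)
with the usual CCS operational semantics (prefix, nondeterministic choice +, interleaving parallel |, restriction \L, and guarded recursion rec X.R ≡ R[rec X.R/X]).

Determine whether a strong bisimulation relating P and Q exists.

P's transition system — 4 states:
  p0 = rec X. (a.b.X)\{b} + a.a.(X + X) ⊢ --a--▸ p1, --a--▸ p2
  p1 = (b.(rec X. (a.b.X)\{b} + a.a.(X + X)))\{b} ⊢ stopped
  p2 = a.((rec X. (a.b.X)\{b} + a.a.(X + X)) + (rec X. (a.b.X)\{b} + a.a.(X + X))) ⊢ --a--▸ p3
  p3 = (rec X. (a.b.X)\{b} + a.a.(X + X)) + (rec X. (a.b.X)\{b} + a.a.(X + X)) ⊢ --a--▸ p1, --a--▸ p2
Q's transition system — 4 states:
  q0 = rec X. (a.b.X)\{b} + a.b.(X + X) ⊢ --a--▸ q1, --a--▸ q2
  q1 = (b.(rec X. (a.b.X)\{b} + a.b.(X + X)))\{b} ⊢ stopped
  q2 = b.((rec X. (a.b.X)\{b} + a.b.(X + X)) + (rec X. (a.b.X)\{b} + a.b.(X + X))) ⊢ --b--▸ q3
  q3 = (rec X. (a.b.X)\{b} + a.b.(X + X)) + (rec X. (a.b.X)\{b} + a.b.(X + X)) ⊢ --a--▸ q1, --a--▸ q2
Partition-refinement fixed point:
  B0 = {p0, p3}
  B1 = {p2}
  B2 = {p1, q1}
  B3 = {q0, q3}
  B4 = {q2}
p0 ∈ B0, q0 ∈ B3 → different blocks

not bisimilar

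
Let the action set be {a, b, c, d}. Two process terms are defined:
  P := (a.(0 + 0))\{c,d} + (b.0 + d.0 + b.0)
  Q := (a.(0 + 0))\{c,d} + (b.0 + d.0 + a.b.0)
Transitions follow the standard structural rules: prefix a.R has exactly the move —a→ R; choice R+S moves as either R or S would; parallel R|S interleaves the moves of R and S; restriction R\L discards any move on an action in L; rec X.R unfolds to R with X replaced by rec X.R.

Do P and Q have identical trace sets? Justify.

P's transition system — 3 states:
  u0 = (a.(0 + 0))\{c,d} + (b.0 + d.0 + b.0) has moves --a--▸ u1, --b--▸ u2, --d--▸ u2
  u1 = (0 + 0)\{c,d} has moves ·
  u2 = 0 has moves ·
Q's transition system — 4 states:
  v0 = (a.(0 + 0))\{c,d} + (b.0 + d.0 + a.b.0) has moves --a--▸ v1, --a--▸ v2, --b--▸ v3, --d--▸ v3
  v1 = (0 + 0)\{c,d} has moves ·
  v2 = b.0 has moves --b--▸ v3
  v3 = 0 has moves ·
Trace ⟨ab⟩ through Q, begin at {v0}:
  step 1 (a): {v1, v2}
  step 2 (b): {v3}
  ✓ Q
Trace ⟨ab⟩ through P, begin at {u0}:
  step 1 (a): {u1}
  step 2 (b): ∅ (P stuck)

NO — witness ⟨ab⟩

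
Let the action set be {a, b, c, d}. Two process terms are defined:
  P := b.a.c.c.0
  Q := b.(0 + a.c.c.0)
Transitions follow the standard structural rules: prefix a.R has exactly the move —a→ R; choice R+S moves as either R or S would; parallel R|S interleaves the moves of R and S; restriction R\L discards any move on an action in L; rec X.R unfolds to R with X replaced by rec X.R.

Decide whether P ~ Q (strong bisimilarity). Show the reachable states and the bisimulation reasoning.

P ~ Q

P's transition system — 5 states:
  u0 = b.a.c.c.0 has moves =b=> u1
  u1 = a.c.c.0 has moves =a=> u2
  u2 = c.c.0 has moves =c=> u3
  u3 = c.0 has moves =c=> u4
  u4 = 0 has moves stopped
Q's transition system — 5 states:
  v0 = b.(0 + a.c.c.0) has moves =b=> v1
  v1 = 0 + a.c.c.0 has moves =a=> v2
  v2 = c.c.0 has moves =c=> v3
  v3 = c.0 has moves =c=> v4
  v4 = 0 has moves stopped
Bisimilarity quotient blocks:
  B0 = {u0, v0}
  B1 = {u1, v1}
  B2 = {u2, v2}
  B3 = {u3, v3}
  B4 = {u4, v4}
u0 ∈ B0, v0 ∈ B0 → same block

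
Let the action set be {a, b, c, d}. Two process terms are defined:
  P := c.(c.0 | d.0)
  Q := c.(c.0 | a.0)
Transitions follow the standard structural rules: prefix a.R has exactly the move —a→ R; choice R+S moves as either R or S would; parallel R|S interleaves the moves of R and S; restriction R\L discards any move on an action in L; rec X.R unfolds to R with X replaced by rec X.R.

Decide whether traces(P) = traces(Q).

NO — witness ⟨cd⟩

LTS(P): 5 reachable states
  s0 = c.(c.0 | d.0) → =c=> s1
  s1 = c.0 | d.0 → =c=> s2, =d=> s3
  s2 = 0 | d.0 → =d=> s4
  s3 = c.0 | 0 → =c=> s4
  s4 = 0 | 0 → ∅
LTS(Q): 5 reachable states
  t0 = c.(c.0 | a.0) → =c=> t1
  t1 = c.0 | a.0 → =a=> t2, =c=> t3
  t2 = c.0 | 0 → =c=> t4
  t3 = 0 | a.0 → =a=> t4
  t4 = 0 | 0 → ∅
Run σ = ⟨cd⟩ on P: start {s0}
  step 1 (c): {s1}
  step 2 (d): {s3}
  ✓ P
Run σ = ⟨cd⟩ on Q: start {t0}
  step 1 (c): {t1}
  step 2 (d): ∅  — Q cannot continue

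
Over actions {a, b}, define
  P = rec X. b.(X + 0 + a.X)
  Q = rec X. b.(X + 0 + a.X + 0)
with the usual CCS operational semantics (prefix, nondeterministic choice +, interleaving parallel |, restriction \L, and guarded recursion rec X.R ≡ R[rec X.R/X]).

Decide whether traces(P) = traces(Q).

YES

Reachable graph of P (2 states):
  m0 = rec X. b.(X + 0 + a.X) :: =b=> m1
  m1 = (rec X. b.(X + 0 + a.X)) + 0 + a.(rec X. b.(X + 0 + a.X)) :: =a=> m0, =b=> m1
Reachable graph of Q (2 states):
  n0 = rec X. b.(X + 0 + a.X + 0) :: =b=> n1
  n1 = (rec X. b.(X + 0 + a.X + 0)) + 0 + a.(rec X. b.(X + 0 + a.X + 0)) + 0 :: =a=> n0, =b=> n1
Partition-refinement fixed point:
  B0 = {m0, n0}
  B1 = {m1, n1}
m0 ∈ B0, n0 ∈ B0 → same block
Bisimilar ⇒ trace-equivalent.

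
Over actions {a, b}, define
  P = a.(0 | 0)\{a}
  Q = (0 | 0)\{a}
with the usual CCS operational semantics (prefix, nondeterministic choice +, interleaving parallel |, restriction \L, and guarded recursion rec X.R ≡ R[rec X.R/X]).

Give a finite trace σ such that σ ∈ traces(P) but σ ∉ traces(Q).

a

P's transition system — 2 states:
  m0 = a.(0 | 0)\{a} | =a=> m1
  m1 = (0 | 0)\{a} | deadlocked
Q's transition system — 1 states:
  n0 = (0 | 0)\{a} | deadlocked
Executing a from P (initial set {m0}):
  after a @ step 1: {m1}
  — P admits the full trace.
Executing a from Q (initial set {n0}):
  after a @ step 1: no successor for Q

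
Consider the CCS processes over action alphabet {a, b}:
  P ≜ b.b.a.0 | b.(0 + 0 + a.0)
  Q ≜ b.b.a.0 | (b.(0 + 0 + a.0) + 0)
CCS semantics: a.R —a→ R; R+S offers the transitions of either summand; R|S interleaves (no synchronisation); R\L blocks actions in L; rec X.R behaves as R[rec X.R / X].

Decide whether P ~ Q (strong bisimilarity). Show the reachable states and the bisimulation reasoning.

P's transition system — 12 states:
  u0 = b.b.a.0 | b.(0 + 0 + a.0) ⊢ ··b··> u1, ··b··> u2
  u1 = b.a.0 | b.(0 + 0 + a.0) ⊢ ··b··> u3, ··b··> u4
  u2 = b.b.a.0 | (0 + 0 + a.0) ⊢ ··a··> u5, ··b··> u4
  u3 = a.0 | b.(0 + 0 + a.0) ⊢ ··a··> u6, ··b··> u7
  u4 = b.a.0 | (0 + 0 + a.0) ⊢ ··a··> u8, ··b··> u7
  u5 = b.b.a.0 | 0 ⊢ ··b··> u8
  u6 = 0 | b.(0 + 0 + a.0) ⊢ ··b··> u9
  u7 = a.0 | (0 + 0 + a.0) ⊢ ··a··> u10, ··a··> u9
  u8 = b.a.0 | 0 ⊢ ··b··> u10
  u9 = 0 | (0 + 0 + a.0) ⊢ ··a··> u11
  u10 = a.0 | 0 ⊢ ··a··> u11
  u11 = 0 | 0 ⊢ (no moves)
Q's transition system — 12 states:
  v0 = b.b.a.0 | (b.(0 + 0 + a.0) + 0) ⊢ ··b··> v1, ··b··> v2
  v1 = b.a.0 | (b.(0 + 0 + a.0) + 0) ⊢ ··b··> v3, ··b··> v4
  v2 = b.b.a.0 | (0 + 0 + a.0) ⊢ ··a··> v5, ··b··> v4
  v3 = a.0 | (b.(0 + 0 + a.0) + 0) ⊢ ··a··> v6, ··b··> v7
  v4 = b.a.0 | (0 + 0 + a.0) ⊢ ··a··> v8, ··b··> v7
  v5 = b.b.a.0 | 0 ⊢ ··b··> v8
  v6 = 0 | (b.(0 + 0 + a.0) + 0) ⊢ ··b··> v9
  v7 = a.0 | (0 + 0 + a.0) ⊢ ··a··> v10, ··a··> v9
  v8 = b.a.0 | 0 ⊢ ··b··> v10
  v9 = 0 | (0 + 0 + a.0) ⊢ ··a··> v11
  v10 = a.0 | 0 ⊢ ··a··> v11
  v11 = 0 | 0 ⊢ (no moves)
Bisimilarity quotient blocks:
  B0 = {u0, v0}
  B1 = {u2, v2}
  B2 = {u3, u4, v3, v4}
  B3 = {u6, u8, v6, v8}
  B4 = {u10, u9, v10, v9}
  B5 = {u11, v11}
  B6 = {u7, v7}
  B7 = {u5, v5}
  B8 = {u1, v1}
u0 ∈ B0, v0 ∈ B0 → same block

bisimilar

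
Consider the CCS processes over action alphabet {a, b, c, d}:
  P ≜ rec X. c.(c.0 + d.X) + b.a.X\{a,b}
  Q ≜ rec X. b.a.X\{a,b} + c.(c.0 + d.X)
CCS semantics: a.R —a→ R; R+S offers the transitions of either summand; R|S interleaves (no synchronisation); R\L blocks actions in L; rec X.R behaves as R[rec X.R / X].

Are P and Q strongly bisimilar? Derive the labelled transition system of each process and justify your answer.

P ~ Q

P's transition system — 7 states:
  u0 = rec X. c.(c.0 + d.X) + b.a.X\{a,b} has moves --b--▸ u1, --c--▸ u2
  u1 = a.(rec X. c.(c.0 + d.X) + b.a.X\{a,b})\{a,b} has moves --a--▸ u3
  u2 = c.0 + d.(rec X. c.(c.0 + d.X) + b.a.X\{a,b}) has moves --c--▸ u4, --d--▸ u0
  u3 = (rec X. c.(c.0 + d.X) + b.a.X\{a,b})\{a,b} has moves --c--▸ u5
  u4 = 0 has moves deadlocked
  u5 = (c.0 + d.(rec X. c.(c.0 + d.X) + b.a.X\{a,b}))\{a,b} has moves --c--▸ u6, --d--▸ u3
  u6 = 0\{a,b} has moves deadlocked
Q's transition system — 7 states:
  v0 = rec X. b.a.X\{a,b} + c.(c.0 + d.X) has moves --b--▸ v1, --c--▸ v2
  v1 = a.(rec X. b.a.X\{a,b} + c.(c.0 + d.X))\{a,b} has moves --a--▸ v3
  v2 = c.0 + d.(rec X. b.a.X\{a,b} + c.(c.0 + d.X)) has moves --c--▸ v4, --d--▸ v0
  v3 = (rec X. b.a.X\{a,b} + c.(c.0 + d.X))\{a,b} has moves --c--▸ v5
  v4 = 0 has moves deadlocked
  v5 = (c.0 + d.(rec X. b.a.X\{a,b} + c.(c.0 + d.X)))\{a,b} has moves --c--▸ v6, --d--▸ v3
  v6 = 0\{a,b} has moves deadlocked
Partition-refinement fixed point:
  B0 = {u0, v0}
  B1 = {u1, v1}
  B2 = {u3, v3}
  B3 = {u5, v5}
  B4 = {u4, u6, v4, v6}
  B5 = {u2, v2}
u0 ∈ B0, v0 ∈ B0 → same block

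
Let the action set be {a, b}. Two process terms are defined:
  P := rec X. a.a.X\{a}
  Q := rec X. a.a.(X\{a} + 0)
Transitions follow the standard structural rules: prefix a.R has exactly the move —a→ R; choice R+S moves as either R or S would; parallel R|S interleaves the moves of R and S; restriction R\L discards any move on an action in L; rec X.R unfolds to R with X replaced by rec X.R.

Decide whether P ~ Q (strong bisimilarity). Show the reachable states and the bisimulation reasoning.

P's transition system — 3 states:
  m0 = rec X. a.a.X\{a} :: =a=> m1
  m1 = a.(rec X. a.a.X\{a})\{a} :: =a=> m2
  m2 = (rec X. a.a.X\{a})\{a} :: ∅
Q's transition system — 3 states:
  n0 = rec X. a.a.(X\{a} + 0) :: =a=> n1
  n1 = a.((rec X. a.a.(X\{a} + 0))\{a} + 0) :: =a=> n2
  n2 = (rec X. a.a.(X\{a} + 0))\{a} + 0 :: ∅
Partition-refinement fixed point:
  B0 = {m0, n0}
  B1 = {m1, n1}
  B2 = {m2, n2}
m0 ∈ B0, n0 ∈ B0 → same block

bisimilar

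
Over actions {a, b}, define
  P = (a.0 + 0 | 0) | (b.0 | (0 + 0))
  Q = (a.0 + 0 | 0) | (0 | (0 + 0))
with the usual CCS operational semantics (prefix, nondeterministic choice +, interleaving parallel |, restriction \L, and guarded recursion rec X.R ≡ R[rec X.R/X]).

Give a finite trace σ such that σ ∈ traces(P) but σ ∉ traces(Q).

P's transition system — 4 states:
  s0 = (a.0 + 0 | 0) | (b.0 | (0 + 0)) | -a-> s1, -b-> s2
  s1 = 0 | (b.0 | (0 + 0)) | -b-> s3
  s2 = (a.0 + 0 | 0) | (0 | (0 + 0)) | -a-> s3
  s3 = 0 | (0 | (0 + 0)) | ·
Q's transition system — 2 states:
  t0 = (a.0 + 0 | 0) | (0 | (0 + 0)) | -a-> t1
  t1 = 0 | (0 | (0 + 0)) | ·
Run σ = ⟨b⟩ on P: start {s0}
  after b @ step 1: {s2}
  — P admits the full trace.
Run σ = ⟨b⟩ on Q: start {t0}
  after b @ step 1: no successor for Q

b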